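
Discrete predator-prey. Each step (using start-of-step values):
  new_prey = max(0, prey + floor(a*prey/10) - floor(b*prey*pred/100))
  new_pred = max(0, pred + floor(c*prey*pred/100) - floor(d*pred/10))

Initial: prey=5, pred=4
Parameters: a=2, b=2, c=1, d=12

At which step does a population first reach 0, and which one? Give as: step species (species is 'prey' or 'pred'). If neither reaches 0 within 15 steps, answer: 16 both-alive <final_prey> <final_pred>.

Answer: 1 pred

Derivation:
Step 1: prey: 5+1-0=6; pred: 4+0-4=0
First extinction: pred at step 1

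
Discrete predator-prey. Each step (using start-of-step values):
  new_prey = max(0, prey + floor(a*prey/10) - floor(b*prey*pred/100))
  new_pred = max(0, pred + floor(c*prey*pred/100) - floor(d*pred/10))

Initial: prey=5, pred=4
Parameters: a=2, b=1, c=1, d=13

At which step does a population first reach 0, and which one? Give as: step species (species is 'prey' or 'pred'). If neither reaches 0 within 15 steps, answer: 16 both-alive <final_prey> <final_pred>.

Answer: 1 pred

Derivation:
Step 1: prey: 5+1-0=6; pred: 4+0-5=0
First extinction: pred at step 1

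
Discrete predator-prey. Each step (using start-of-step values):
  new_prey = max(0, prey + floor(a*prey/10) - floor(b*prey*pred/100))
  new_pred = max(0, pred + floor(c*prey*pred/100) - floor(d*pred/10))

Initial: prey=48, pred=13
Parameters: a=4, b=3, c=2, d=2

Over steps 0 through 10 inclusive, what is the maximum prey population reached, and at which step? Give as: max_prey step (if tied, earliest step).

Answer: 49 1

Derivation:
Step 1: prey: 48+19-18=49; pred: 13+12-2=23
Step 2: prey: 49+19-33=35; pred: 23+22-4=41
Step 3: prey: 35+14-43=6; pred: 41+28-8=61
Step 4: prey: 6+2-10=0; pred: 61+7-12=56
Step 5: prey: 0+0-0=0; pred: 56+0-11=45
Step 6: prey: 0+0-0=0; pred: 45+0-9=36
Step 7: prey: 0+0-0=0; pred: 36+0-7=29
Step 8: prey: 0+0-0=0; pred: 29+0-5=24
Step 9: prey: 0+0-0=0; pred: 24+0-4=20
Step 10: prey: 0+0-0=0; pred: 20+0-4=16
Max prey = 49 at step 1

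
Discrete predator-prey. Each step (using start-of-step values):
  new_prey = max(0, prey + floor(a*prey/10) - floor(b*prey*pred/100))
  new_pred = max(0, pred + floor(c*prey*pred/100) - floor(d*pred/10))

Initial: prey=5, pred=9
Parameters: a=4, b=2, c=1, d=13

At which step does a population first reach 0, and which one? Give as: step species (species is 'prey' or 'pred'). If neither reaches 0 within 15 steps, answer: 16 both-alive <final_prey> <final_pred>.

Answer: 1 pred

Derivation:
Step 1: prey: 5+2-0=7; pred: 9+0-11=0
First extinction: pred at step 1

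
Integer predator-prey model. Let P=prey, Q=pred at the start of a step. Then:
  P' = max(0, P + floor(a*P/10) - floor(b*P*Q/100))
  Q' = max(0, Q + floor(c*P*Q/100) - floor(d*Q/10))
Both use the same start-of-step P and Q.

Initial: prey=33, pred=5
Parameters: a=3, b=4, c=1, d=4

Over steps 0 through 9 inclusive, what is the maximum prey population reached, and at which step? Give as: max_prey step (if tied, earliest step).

Answer: 72 7

Derivation:
Step 1: prey: 33+9-6=36; pred: 5+1-2=4
Step 2: prey: 36+10-5=41; pred: 4+1-1=4
Step 3: prey: 41+12-6=47; pred: 4+1-1=4
Step 4: prey: 47+14-7=54; pred: 4+1-1=4
Step 5: prey: 54+16-8=62; pred: 4+2-1=5
Step 6: prey: 62+18-12=68; pred: 5+3-2=6
Step 7: prey: 68+20-16=72; pred: 6+4-2=8
Step 8: prey: 72+21-23=70; pred: 8+5-3=10
Step 9: prey: 70+21-28=63; pred: 10+7-4=13
Max prey = 72 at step 7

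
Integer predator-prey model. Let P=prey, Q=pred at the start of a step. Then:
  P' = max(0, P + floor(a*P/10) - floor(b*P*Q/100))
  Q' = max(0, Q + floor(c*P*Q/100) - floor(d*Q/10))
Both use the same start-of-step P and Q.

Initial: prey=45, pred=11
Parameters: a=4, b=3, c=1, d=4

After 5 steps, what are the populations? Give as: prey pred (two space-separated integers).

Answer: 49 18

Derivation:
Step 1: prey: 45+18-14=49; pred: 11+4-4=11
Step 2: prey: 49+19-16=52; pred: 11+5-4=12
Step 3: prey: 52+20-18=54; pred: 12+6-4=14
Step 4: prey: 54+21-22=53; pred: 14+7-5=16
Step 5: prey: 53+21-25=49; pred: 16+8-6=18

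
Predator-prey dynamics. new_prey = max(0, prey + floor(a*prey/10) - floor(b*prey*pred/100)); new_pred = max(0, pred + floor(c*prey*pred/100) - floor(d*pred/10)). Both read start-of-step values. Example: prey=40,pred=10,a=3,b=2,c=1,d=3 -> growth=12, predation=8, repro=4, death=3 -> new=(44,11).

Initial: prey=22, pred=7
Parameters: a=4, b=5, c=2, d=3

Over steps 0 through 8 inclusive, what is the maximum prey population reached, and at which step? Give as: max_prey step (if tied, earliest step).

Step 1: prey: 22+8-7=23; pred: 7+3-2=8
Step 2: prey: 23+9-9=23; pred: 8+3-2=9
Step 3: prey: 23+9-10=22; pred: 9+4-2=11
Step 4: prey: 22+8-12=18; pred: 11+4-3=12
Step 5: prey: 18+7-10=15; pred: 12+4-3=13
Step 6: prey: 15+6-9=12; pred: 13+3-3=13
Step 7: prey: 12+4-7=9; pred: 13+3-3=13
Step 8: prey: 9+3-5=7; pred: 13+2-3=12
Max prey = 23 at step 1

Answer: 23 1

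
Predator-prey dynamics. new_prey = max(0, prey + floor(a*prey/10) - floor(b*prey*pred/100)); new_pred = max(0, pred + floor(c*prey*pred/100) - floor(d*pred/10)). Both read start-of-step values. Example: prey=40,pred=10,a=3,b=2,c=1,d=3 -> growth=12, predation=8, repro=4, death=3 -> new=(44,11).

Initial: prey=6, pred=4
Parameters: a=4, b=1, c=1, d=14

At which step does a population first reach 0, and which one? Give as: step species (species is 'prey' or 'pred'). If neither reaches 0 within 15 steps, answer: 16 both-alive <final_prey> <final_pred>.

Answer: 1 pred

Derivation:
Step 1: prey: 6+2-0=8; pred: 4+0-5=0
First extinction: pred at step 1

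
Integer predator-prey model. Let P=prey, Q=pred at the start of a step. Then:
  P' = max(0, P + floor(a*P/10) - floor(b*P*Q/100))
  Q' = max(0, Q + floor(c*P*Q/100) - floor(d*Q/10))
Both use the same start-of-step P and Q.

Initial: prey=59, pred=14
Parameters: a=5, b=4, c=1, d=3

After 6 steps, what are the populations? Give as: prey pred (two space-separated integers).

Step 1: prey: 59+29-33=55; pred: 14+8-4=18
Step 2: prey: 55+27-39=43; pred: 18+9-5=22
Step 3: prey: 43+21-37=27; pred: 22+9-6=25
Step 4: prey: 27+13-27=13; pred: 25+6-7=24
Step 5: prey: 13+6-12=7; pred: 24+3-7=20
Step 6: prey: 7+3-5=5; pred: 20+1-6=15

Answer: 5 15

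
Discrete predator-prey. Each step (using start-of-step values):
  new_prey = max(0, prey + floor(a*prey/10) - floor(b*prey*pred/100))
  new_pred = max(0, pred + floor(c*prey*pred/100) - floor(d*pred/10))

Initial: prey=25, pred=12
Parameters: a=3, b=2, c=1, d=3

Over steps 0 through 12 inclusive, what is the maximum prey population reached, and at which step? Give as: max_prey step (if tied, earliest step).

Step 1: prey: 25+7-6=26; pred: 12+3-3=12
Step 2: prey: 26+7-6=27; pred: 12+3-3=12
Step 3: prey: 27+8-6=29; pred: 12+3-3=12
Step 4: prey: 29+8-6=31; pred: 12+3-3=12
Step 5: prey: 31+9-7=33; pred: 12+3-3=12
Step 6: prey: 33+9-7=35; pred: 12+3-3=12
Step 7: prey: 35+10-8=37; pred: 12+4-3=13
Step 8: prey: 37+11-9=39; pred: 13+4-3=14
Step 9: prey: 39+11-10=40; pred: 14+5-4=15
Step 10: prey: 40+12-12=40; pred: 15+6-4=17
Step 11: prey: 40+12-13=39; pred: 17+6-5=18
Step 12: prey: 39+11-14=36; pred: 18+7-5=20
Max prey = 40 at step 9

Answer: 40 9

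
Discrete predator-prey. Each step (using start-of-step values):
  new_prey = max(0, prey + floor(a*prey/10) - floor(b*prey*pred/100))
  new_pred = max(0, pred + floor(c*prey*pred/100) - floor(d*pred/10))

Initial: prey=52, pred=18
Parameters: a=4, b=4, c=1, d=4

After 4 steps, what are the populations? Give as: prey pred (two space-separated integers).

Answer: 11 11

Derivation:
Step 1: prey: 52+20-37=35; pred: 18+9-7=20
Step 2: prey: 35+14-28=21; pred: 20+7-8=19
Step 3: prey: 21+8-15=14; pred: 19+3-7=15
Step 4: prey: 14+5-8=11; pred: 15+2-6=11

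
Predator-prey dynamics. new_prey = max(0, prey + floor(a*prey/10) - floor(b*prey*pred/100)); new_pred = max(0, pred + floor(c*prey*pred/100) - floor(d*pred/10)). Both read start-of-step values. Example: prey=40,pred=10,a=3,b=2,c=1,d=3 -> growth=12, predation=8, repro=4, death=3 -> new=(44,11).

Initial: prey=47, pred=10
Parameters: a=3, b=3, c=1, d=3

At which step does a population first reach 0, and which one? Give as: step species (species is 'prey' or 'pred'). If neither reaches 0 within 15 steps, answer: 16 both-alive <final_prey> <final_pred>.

Answer: 16 both-alive 22 3

Derivation:
Step 1: prey: 47+14-14=47; pred: 10+4-3=11
Step 2: prey: 47+14-15=46; pred: 11+5-3=13
Step 3: prey: 46+13-17=42; pred: 13+5-3=15
Step 4: prey: 42+12-18=36; pred: 15+6-4=17
Step 5: prey: 36+10-18=28; pred: 17+6-5=18
Step 6: prey: 28+8-15=21; pred: 18+5-5=18
Step 7: prey: 21+6-11=16; pred: 18+3-5=16
Step 8: prey: 16+4-7=13; pred: 16+2-4=14
Step 9: prey: 13+3-5=11; pred: 14+1-4=11
Step 10: prey: 11+3-3=11; pred: 11+1-3=9
Step 11: prey: 11+3-2=12; pred: 9+0-2=7
Step 12: prey: 12+3-2=13; pred: 7+0-2=5
Step 13: prey: 13+3-1=15; pred: 5+0-1=4
Step 14: prey: 15+4-1=18; pred: 4+0-1=3
Step 15: prey: 18+5-1=22; pred: 3+0-0=3
No extinction within 15 steps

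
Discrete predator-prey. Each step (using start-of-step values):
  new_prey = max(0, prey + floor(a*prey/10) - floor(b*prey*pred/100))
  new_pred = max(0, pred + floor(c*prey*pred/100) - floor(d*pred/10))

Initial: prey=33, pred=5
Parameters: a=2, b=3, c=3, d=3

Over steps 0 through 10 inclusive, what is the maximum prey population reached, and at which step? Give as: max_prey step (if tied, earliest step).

Step 1: prey: 33+6-4=35; pred: 5+4-1=8
Step 2: prey: 35+7-8=34; pred: 8+8-2=14
Step 3: prey: 34+6-14=26; pred: 14+14-4=24
Step 4: prey: 26+5-18=13; pred: 24+18-7=35
Step 5: prey: 13+2-13=2; pred: 35+13-10=38
Step 6: prey: 2+0-2=0; pred: 38+2-11=29
Step 7: prey: 0+0-0=0; pred: 29+0-8=21
Step 8: prey: 0+0-0=0; pred: 21+0-6=15
Step 9: prey: 0+0-0=0; pred: 15+0-4=11
Step 10: prey: 0+0-0=0; pred: 11+0-3=8
Max prey = 35 at step 1

Answer: 35 1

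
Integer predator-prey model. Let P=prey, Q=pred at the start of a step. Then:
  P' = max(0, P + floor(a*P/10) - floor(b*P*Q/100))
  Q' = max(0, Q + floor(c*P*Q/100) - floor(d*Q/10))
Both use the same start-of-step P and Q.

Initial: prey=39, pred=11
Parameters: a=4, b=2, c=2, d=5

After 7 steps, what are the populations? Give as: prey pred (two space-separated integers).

Step 1: prey: 39+15-8=46; pred: 11+8-5=14
Step 2: prey: 46+18-12=52; pred: 14+12-7=19
Step 3: prey: 52+20-19=53; pred: 19+19-9=29
Step 4: prey: 53+21-30=44; pred: 29+30-14=45
Step 5: prey: 44+17-39=22; pred: 45+39-22=62
Step 6: prey: 22+8-27=3; pred: 62+27-31=58
Step 7: prey: 3+1-3=1; pred: 58+3-29=32

Answer: 1 32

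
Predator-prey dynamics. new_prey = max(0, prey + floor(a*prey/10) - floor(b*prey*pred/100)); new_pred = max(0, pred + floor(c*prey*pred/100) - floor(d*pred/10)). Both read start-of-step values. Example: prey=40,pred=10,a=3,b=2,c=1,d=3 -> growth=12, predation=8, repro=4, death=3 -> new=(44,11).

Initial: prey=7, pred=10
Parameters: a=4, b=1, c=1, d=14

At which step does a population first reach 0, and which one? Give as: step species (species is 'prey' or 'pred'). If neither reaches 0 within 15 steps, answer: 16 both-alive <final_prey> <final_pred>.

Step 1: prey: 7+2-0=9; pred: 10+0-14=0
First extinction: pred at step 1

Answer: 1 pred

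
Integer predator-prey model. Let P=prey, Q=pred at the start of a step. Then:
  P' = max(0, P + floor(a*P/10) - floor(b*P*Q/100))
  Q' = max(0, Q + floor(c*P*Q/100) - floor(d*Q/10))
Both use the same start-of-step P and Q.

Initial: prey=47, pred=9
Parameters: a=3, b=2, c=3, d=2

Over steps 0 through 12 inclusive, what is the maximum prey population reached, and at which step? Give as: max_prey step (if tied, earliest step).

Step 1: prey: 47+14-8=53; pred: 9+12-1=20
Step 2: prey: 53+15-21=47; pred: 20+31-4=47
Step 3: prey: 47+14-44=17; pred: 47+66-9=104
Step 4: prey: 17+5-35=0; pred: 104+53-20=137
Step 5: prey: 0+0-0=0; pred: 137+0-27=110
Step 6: prey: 0+0-0=0; pred: 110+0-22=88
Step 7: prey: 0+0-0=0; pred: 88+0-17=71
Step 8: prey: 0+0-0=0; pred: 71+0-14=57
Step 9: prey: 0+0-0=0; pred: 57+0-11=46
Step 10: prey: 0+0-0=0; pred: 46+0-9=37
Step 11: prey: 0+0-0=0; pred: 37+0-7=30
Step 12: prey: 0+0-0=0; pred: 30+0-6=24
Max prey = 53 at step 1

Answer: 53 1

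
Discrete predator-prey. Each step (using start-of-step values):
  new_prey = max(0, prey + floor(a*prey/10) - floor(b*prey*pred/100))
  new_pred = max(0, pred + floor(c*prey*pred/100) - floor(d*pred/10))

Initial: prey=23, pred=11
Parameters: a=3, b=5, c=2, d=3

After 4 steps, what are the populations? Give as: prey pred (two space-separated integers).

Answer: 5 11

Derivation:
Step 1: prey: 23+6-12=17; pred: 11+5-3=13
Step 2: prey: 17+5-11=11; pred: 13+4-3=14
Step 3: prey: 11+3-7=7; pred: 14+3-4=13
Step 4: prey: 7+2-4=5; pred: 13+1-3=11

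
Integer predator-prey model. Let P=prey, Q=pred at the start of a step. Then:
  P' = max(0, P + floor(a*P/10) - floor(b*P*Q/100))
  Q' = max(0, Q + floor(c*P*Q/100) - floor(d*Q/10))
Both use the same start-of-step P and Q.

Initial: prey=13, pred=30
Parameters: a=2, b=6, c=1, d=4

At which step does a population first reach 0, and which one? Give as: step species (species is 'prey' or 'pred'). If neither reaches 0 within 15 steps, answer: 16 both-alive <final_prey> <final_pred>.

Step 1: prey: 13+2-23=0; pred: 30+3-12=21
First extinction: prey at step 1

Answer: 1 prey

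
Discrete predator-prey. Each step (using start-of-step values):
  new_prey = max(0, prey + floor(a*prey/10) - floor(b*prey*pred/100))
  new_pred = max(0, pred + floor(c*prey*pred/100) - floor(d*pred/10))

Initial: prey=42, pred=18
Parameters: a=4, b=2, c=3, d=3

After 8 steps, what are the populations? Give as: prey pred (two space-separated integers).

Answer: 0 20

Derivation:
Step 1: prey: 42+16-15=43; pred: 18+22-5=35
Step 2: prey: 43+17-30=30; pred: 35+45-10=70
Step 3: prey: 30+12-42=0; pred: 70+63-21=112
Step 4: prey: 0+0-0=0; pred: 112+0-33=79
Step 5: prey: 0+0-0=0; pred: 79+0-23=56
Step 6: prey: 0+0-0=0; pred: 56+0-16=40
Step 7: prey: 0+0-0=0; pred: 40+0-12=28
Step 8: prey: 0+0-0=0; pred: 28+0-8=20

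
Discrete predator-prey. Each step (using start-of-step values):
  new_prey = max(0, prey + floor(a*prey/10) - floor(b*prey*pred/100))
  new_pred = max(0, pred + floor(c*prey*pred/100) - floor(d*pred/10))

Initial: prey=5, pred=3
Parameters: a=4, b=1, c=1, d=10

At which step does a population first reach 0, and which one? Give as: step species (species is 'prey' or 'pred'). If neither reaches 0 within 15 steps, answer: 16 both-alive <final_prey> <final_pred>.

Step 1: prey: 5+2-0=7; pred: 3+0-3=0
First extinction: pred at step 1

Answer: 1 pred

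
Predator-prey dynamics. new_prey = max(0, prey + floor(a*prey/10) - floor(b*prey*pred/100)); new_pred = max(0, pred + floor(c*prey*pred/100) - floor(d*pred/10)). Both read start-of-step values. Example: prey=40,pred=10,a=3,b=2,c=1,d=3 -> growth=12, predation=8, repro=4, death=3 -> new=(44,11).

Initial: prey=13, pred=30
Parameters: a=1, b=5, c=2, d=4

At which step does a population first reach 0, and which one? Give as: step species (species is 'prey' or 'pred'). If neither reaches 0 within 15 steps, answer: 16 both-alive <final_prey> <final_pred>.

Step 1: prey: 13+1-19=0; pred: 30+7-12=25
First extinction: prey at step 1

Answer: 1 prey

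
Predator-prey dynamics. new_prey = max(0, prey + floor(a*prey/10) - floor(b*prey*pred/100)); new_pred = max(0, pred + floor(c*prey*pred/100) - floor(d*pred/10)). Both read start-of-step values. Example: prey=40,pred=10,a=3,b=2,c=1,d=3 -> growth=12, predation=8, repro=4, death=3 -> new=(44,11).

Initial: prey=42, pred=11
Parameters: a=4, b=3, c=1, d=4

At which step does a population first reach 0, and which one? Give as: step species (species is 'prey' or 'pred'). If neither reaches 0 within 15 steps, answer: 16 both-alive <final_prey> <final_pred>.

Answer: 16 both-alive 30 7

Derivation:
Step 1: prey: 42+16-13=45; pred: 11+4-4=11
Step 2: prey: 45+18-14=49; pred: 11+4-4=11
Step 3: prey: 49+19-16=52; pred: 11+5-4=12
Step 4: prey: 52+20-18=54; pred: 12+6-4=14
Step 5: prey: 54+21-22=53; pred: 14+7-5=16
Step 6: prey: 53+21-25=49; pred: 16+8-6=18
Step 7: prey: 49+19-26=42; pred: 18+8-7=19
Step 8: prey: 42+16-23=35; pred: 19+7-7=19
Step 9: prey: 35+14-19=30; pred: 19+6-7=18
Step 10: prey: 30+12-16=26; pred: 18+5-7=16
Step 11: prey: 26+10-12=24; pred: 16+4-6=14
Step 12: prey: 24+9-10=23; pred: 14+3-5=12
Step 13: prey: 23+9-8=24; pred: 12+2-4=10
Step 14: prey: 24+9-7=26; pred: 10+2-4=8
Step 15: prey: 26+10-6=30; pred: 8+2-3=7
No extinction within 15 steps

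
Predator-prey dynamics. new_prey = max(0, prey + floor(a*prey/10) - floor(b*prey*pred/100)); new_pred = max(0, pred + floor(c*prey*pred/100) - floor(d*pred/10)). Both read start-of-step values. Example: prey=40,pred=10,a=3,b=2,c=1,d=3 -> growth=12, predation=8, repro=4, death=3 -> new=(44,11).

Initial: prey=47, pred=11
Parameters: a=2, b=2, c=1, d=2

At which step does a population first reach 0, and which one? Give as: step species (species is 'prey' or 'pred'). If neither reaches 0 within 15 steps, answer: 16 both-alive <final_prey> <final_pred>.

Step 1: prey: 47+9-10=46; pred: 11+5-2=14
Step 2: prey: 46+9-12=43; pred: 14+6-2=18
Step 3: prey: 43+8-15=36; pred: 18+7-3=22
Step 4: prey: 36+7-15=28; pred: 22+7-4=25
Step 5: prey: 28+5-14=19; pred: 25+7-5=27
Step 6: prey: 19+3-10=12; pred: 27+5-5=27
Step 7: prey: 12+2-6=8; pred: 27+3-5=25
Step 8: prey: 8+1-4=5; pred: 25+2-5=22
Step 9: prey: 5+1-2=4; pred: 22+1-4=19
Step 10: prey: 4+0-1=3; pred: 19+0-3=16
Step 11: prey: 3+0-0=3; pred: 16+0-3=13
Step 12: prey: 3+0-0=3; pred: 13+0-2=11
Step 13: prey: 3+0-0=3; pred: 11+0-2=9
Step 14: prey: 3+0-0=3; pred: 9+0-1=8
Step 15: prey: 3+0-0=3; pred: 8+0-1=7
No extinction within 15 steps

Answer: 16 both-alive 3 7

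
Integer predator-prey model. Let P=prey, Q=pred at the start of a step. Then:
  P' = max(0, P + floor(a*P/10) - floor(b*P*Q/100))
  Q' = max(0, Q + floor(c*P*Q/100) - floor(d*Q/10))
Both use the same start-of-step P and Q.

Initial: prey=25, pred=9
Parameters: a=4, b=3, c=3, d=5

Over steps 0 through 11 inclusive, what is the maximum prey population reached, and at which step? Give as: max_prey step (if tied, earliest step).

Step 1: prey: 25+10-6=29; pred: 9+6-4=11
Step 2: prey: 29+11-9=31; pred: 11+9-5=15
Step 3: prey: 31+12-13=30; pred: 15+13-7=21
Step 4: prey: 30+12-18=24; pred: 21+18-10=29
Step 5: prey: 24+9-20=13; pred: 29+20-14=35
Step 6: prey: 13+5-13=5; pred: 35+13-17=31
Step 7: prey: 5+2-4=3; pred: 31+4-15=20
Step 8: prey: 3+1-1=3; pred: 20+1-10=11
Step 9: prey: 3+1-0=4; pred: 11+0-5=6
Step 10: prey: 4+1-0=5; pred: 6+0-3=3
Step 11: prey: 5+2-0=7; pred: 3+0-1=2
Max prey = 31 at step 2

Answer: 31 2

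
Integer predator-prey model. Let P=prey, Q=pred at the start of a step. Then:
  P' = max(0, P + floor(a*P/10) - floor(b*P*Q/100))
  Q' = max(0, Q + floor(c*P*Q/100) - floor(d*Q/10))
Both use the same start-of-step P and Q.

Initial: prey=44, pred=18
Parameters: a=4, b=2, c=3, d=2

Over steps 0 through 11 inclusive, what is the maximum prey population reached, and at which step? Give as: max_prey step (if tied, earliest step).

Answer: 46 1

Derivation:
Step 1: prey: 44+17-15=46; pred: 18+23-3=38
Step 2: prey: 46+18-34=30; pred: 38+52-7=83
Step 3: prey: 30+12-49=0; pred: 83+74-16=141
Step 4: prey: 0+0-0=0; pred: 141+0-28=113
Step 5: prey: 0+0-0=0; pred: 113+0-22=91
Step 6: prey: 0+0-0=0; pred: 91+0-18=73
Step 7: prey: 0+0-0=0; pred: 73+0-14=59
Step 8: prey: 0+0-0=0; pred: 59+0-11=48
Step 9: prey: 0+0-0=0; pred: 48+0-9=39
Step 10: prey: 0+0-0=0; pred: 39+0-7=32
Step 11: prey: 0+0-0=0; pred: 32+0-6=26
Max prey = 46 at step 1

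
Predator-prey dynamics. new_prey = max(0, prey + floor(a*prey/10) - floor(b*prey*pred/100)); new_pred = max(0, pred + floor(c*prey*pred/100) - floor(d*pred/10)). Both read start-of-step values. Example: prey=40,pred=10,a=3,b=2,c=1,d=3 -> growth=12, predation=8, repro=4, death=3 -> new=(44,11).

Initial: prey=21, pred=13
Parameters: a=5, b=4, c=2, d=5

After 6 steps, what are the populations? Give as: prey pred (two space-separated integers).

Step 1: prey: 21+10-10=21; pred: 13+5-6=12
Step 2: prey: 21+10-10=21; pred: 12+5-6=11
Step 3: prey: 21+10-9=22; pred: 11+4-5=10
Step 4: prey: 22+11-8=25; pred: 10+4-5=9
Step 5: prey: 25+12-9=28; pred: 9+4-4=9
Step 6: prey: 28+14-10=32; pred: 9+5-4=10

Answer: 32 10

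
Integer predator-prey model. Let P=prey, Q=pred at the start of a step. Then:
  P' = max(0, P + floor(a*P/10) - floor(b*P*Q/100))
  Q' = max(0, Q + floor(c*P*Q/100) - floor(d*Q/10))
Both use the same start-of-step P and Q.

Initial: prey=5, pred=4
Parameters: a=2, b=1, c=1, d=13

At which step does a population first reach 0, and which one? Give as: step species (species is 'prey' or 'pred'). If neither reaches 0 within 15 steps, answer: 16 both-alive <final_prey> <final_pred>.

Step 1: prey: 5+1-0=6; pred: 4+0-5=0
First extinction: pred at step 1

Answer: 1 pred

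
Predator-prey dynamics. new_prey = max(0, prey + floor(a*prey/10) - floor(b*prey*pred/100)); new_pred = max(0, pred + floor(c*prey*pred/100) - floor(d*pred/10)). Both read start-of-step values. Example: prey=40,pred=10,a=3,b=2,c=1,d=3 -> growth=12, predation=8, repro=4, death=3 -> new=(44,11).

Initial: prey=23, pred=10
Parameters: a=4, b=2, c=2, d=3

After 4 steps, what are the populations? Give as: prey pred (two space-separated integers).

Step 1: prey: 23+9-4=28; pred: 10+4-3=11
Step 2: prey: 28+11-6=33; pred: 11+6-3=14
Step 3: prey: 33+13-9=37; pred: 14+9-4=19
Step 4: prey: 37+14-14=37; pred: 19+14-5=28

Answer: 37 28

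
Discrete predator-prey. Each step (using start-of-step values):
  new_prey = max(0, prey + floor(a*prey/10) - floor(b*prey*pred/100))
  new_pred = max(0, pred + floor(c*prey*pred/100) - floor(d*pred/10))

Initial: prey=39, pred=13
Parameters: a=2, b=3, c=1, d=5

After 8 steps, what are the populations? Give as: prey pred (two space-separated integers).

Answer: 36 1

Derivation:
Step 1: prey: 39+7-15=31; pred: 13+5-6=12
Step 2: prey: 31+6-11=26; pred: 12+3-6=9
Step 3: prey: 26+5-7=24; pred: 9+2-4=7
Step 4: prey: 24+4-5=23; pred: 7+1-3=5
Step 5: prey: 23+4-3=24; pred: 5+1-2=4
Step 6: prey: 24+4-2=26; pred: 4+0-2=2
Step 7: prey: 26+5-1=30; pred: 2+0-1=1
Step 8: prey: 30+6-0=36; pred: 1+0-0=1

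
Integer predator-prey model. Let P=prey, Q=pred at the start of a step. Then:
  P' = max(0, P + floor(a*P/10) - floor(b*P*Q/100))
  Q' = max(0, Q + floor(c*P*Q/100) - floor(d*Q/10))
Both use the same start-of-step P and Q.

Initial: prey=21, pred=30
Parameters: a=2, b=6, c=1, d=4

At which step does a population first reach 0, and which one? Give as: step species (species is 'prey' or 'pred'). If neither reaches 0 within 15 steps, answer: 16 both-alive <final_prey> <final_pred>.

Answer: 1 prey

Derivation:
Step 1: prey: 21+4-37=0; pred: 30+6-12=24
First extinction: prey at step 1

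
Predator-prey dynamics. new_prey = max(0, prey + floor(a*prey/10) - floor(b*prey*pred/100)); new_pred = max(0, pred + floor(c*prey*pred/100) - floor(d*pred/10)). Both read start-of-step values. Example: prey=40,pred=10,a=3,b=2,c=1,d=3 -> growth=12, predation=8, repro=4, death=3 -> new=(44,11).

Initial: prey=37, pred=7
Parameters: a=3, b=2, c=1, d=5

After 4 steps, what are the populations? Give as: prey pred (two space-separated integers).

Step 1: prey: 37+11-5=43; pred: 7+2-3=6
Step 2: prey: 43+12-5=50; pred: 6+2-3=5
Step 3: prey: 50+15-5=60; pred: 5+2-2=5
Step 4: prey: 60+18-6=72; pred: 5+3-2=6

Answer: 72 6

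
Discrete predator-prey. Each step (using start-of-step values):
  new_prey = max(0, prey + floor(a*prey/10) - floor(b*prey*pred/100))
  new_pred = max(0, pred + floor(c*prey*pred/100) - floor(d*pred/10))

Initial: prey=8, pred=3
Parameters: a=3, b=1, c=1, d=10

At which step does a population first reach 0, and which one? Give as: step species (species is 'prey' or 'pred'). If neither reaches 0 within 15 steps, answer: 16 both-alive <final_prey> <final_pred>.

Step 1: prey: 8+2-0=10; pred: 3+0-3=0
First extinction: pred at step 1

Answer: 1 pred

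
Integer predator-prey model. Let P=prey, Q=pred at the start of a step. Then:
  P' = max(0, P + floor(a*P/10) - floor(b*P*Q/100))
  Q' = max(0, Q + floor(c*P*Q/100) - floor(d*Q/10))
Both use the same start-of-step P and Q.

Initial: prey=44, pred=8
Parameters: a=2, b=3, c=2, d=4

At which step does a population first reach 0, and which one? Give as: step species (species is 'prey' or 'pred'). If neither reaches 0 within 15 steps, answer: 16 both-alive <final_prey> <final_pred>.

Step 1: prey: 44+8-10=42; pred: 8+7-3=12
Step 2: prey: 42+8-15=35; pred: 12+10-4=18
Step 3: prey: 35+7-18=24; pred: 18+12-7=23
Step 4: prey: 24+4-16=12; pred: 23+11-9=25
Step 5: prey: 12+2-9=5; pred: 25+6-10=21
Step 6: prey: 5+1-3=3; pred: 21+2-8=15
Step 7: prey: 3+0-1=2; pred: 15+0-6=9
Step 8: prey: 2+0-0=2; pred: 9+0-3=6
Step 9: prey: 2+0-0=2; pred: 6+0-2=4
Step 10: prey: 2+0-0=2; pred: 4+0-1=3
Step 11: prey: 2+0-0=2; pred: 3+0-1=2
Step 12: prey: 2+0-0=2; pred: 2+0-0=2
Steps 13-15: state stable at prey=2, pred=2 (no change)
No extinction within 15 steps

Answer: 16 both-alive 2 2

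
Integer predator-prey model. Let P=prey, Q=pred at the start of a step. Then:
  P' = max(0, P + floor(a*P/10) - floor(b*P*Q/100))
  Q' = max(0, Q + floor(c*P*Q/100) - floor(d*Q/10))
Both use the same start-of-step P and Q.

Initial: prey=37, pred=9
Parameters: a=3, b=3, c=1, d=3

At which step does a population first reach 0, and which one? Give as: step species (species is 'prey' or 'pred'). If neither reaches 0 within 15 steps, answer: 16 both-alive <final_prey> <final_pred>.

Answer: 16 both-alive 39 10

Derivation:
Step 1: prey: 37+11-9=39; pred: 9+3-2=10
Step 2: prey: 39+11-11=39; pred: 10+3-3=10
Steps 3-15: state stable at prey=39, pred=10 (no change)
No extinction within 15 steps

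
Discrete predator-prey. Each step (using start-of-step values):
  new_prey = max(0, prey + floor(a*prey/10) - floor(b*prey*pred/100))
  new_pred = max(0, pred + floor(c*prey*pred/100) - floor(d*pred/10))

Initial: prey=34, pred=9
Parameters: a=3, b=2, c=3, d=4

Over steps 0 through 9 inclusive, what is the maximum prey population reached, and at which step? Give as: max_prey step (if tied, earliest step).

Step 1: prey: 34+10-6=38; pred: 9+9-3=15
Step 2: prey: 38+11-11=38; pred: 15+17-6=26
Step 3: prey: 38+11-19=30; pred: 26+29-10=45
Step 4: prey: 30+9-27=12; pred: 45+40-18=67
Step 5: prey: 12+3-16=0; pred: 67+24-26=65
Step 6: prey: 0+0-0=0; pred: 65+0-26=39
Step 7: prey: 0+0-0=0; pred: 39+0-15=24
Step 8: prey: 0+0-0=0; pred: 24+0-9=15
Step 9: prey: 0+0-0=0; pred: 15+0-6=9
Max prey = 38 at step 1

Answer: 38 1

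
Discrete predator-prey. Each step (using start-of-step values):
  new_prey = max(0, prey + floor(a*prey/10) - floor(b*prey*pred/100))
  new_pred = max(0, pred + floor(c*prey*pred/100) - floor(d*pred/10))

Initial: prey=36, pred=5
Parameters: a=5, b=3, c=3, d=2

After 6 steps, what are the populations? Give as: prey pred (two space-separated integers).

Step 1: prey: 36+18-5=49; pred: 5+5-1=9
Step 2: prey: 49+24-13=60; pred: 9+13-1=21
Step 3: prey: 60+30-37=53; pred: 21+37-4=54
Step 4: prey: 53+26-85=0; pred: 54+85-10=129
Step 5: prey: 0+0-0=0; pred: 129+0-25=104
Step 6: prey: 0+0-0=0; pred: 104+0-20=84

Answer: 0 84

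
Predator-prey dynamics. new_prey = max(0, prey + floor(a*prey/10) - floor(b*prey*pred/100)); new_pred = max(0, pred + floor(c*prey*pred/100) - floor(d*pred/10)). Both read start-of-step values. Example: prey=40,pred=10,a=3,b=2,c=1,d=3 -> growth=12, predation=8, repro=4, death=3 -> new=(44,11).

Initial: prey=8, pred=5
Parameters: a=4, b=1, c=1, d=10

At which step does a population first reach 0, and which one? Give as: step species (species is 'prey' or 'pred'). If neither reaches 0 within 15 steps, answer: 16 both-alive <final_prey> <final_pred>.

Answer: 1 pred

Derivation:
Step 1: prey: 8+3-0=11; pred: 5+0-5=0
First extinction: pred at step 1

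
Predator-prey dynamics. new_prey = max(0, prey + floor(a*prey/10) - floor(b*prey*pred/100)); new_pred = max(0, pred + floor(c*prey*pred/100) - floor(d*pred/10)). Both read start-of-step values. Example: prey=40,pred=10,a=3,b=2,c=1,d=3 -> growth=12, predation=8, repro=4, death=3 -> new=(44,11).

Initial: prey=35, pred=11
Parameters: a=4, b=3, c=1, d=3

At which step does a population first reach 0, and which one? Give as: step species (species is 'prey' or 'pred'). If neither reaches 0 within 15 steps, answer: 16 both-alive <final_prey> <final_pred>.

Answer: 16 both-alive 19 7

Derivation:
Step 1: prey: 35+14-11=38; pred: 11+3-3=11
Step 2: prey: 38+15-12=41; pred: 11+4-3=12
Step 3: prey: 41+16-14=43; pred: 12+4-3=13
Step 4: prey: 43+17-16=44; pred: 13+5-3=15
Step 5: prey: 44+17-19=42; pred: 15+6-4=17
Step 6: prey: 42+16-21=37; pred: 17+7-5=19
Step 7: prey: 37+14-21=30; pred: 19+7-5=21
Step 8: prey: 30+12-18=24; pred: 21+6-6=21
Step 9: prey: 24+9-15=18; pred: 21+5-6=20
Step 10: prey: 18+7-10=15; pred: 20+3-6=17
Step 11: prey: 15+6-7=14; pred: 17+2-5=14
Step 12: prey: 14+5-5=14; pred: 14+1-4=11
Step 13: prey: 14+5-4=15; pred: 11+1-3=9
Step 14: prey: 15+6-4=17; pred: 9+1-2=8
Step 15: prey: 17+6-4=19; pred: 8+1-2=7
No extinction within 15 steps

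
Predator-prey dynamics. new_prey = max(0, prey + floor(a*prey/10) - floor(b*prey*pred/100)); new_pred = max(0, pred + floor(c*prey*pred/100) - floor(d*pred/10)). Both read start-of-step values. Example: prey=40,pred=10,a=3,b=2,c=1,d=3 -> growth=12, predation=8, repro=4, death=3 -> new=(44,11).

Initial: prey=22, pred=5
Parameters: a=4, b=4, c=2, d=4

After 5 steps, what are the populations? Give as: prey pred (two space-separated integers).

Step 1: prey: 22+8-4=26; pred: 5+2-2=5
Step 2: prey: 26+10-5=31; pred: 5+2-2=5
Step 3: prey: 31+12-6=37; pred: 5+3-2=6
Step 4: prey: 37+14-8=43; pred: 6+4-2=8
Step 5: prey: 43+17-13=47; pred: 8+6-3=11

Answer: 47 11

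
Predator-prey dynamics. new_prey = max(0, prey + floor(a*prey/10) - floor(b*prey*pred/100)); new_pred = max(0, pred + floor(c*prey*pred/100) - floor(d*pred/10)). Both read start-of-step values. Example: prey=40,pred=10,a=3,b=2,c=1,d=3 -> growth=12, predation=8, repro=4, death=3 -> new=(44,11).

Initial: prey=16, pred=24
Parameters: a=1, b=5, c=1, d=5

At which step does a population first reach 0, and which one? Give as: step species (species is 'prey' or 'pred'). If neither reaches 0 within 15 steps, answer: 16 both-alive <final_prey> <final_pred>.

Answer: 1 prey

Derivation:
Step 1: prey: 16+1-19=0; pred: 24+3-12=15
First extinction: prey at step 1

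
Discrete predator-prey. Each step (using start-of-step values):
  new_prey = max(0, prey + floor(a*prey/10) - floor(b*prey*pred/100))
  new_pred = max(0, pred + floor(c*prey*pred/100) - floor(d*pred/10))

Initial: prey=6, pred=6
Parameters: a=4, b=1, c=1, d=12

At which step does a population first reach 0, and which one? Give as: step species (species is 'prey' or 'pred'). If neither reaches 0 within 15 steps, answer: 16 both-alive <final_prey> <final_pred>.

Answer: 1 pred

Derivation:
Step 1: prey: 6+2-0=8; pred: 6+0-7=0
First extinction: pred at step 1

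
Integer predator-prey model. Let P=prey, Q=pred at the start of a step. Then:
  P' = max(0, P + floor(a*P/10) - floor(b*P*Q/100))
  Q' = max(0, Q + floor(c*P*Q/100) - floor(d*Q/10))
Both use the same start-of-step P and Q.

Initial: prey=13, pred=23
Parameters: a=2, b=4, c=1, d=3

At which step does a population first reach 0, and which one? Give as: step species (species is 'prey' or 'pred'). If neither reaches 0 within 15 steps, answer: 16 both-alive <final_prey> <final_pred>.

Step 1: prey: 13+2-11=4; pred: 23+2-6=19
Step 2: prey: 4+0-3=1; pred: 19+0-5=14
Step 3: prey: 1+0-0=1; pred: 14+0-4=10
Step 4: prey: 1+0-0=1; pred: 10+0-3=7
Step 5: prey: 1+0-0=1; pred: 7+0-2=5
Step 6: prey: 1+0-0=1; pred: 5+0-1=4
Step 7: prey: 1+0-0=1; pred: 4+0-1=3
Step 8: prey: 1+0-0=1; pred: 3+0-0=3
Steps 9-15: state stable at prey=1, pred=3 (no change)
No extinction within 15 steps

Answer: 16 both-alive 1 3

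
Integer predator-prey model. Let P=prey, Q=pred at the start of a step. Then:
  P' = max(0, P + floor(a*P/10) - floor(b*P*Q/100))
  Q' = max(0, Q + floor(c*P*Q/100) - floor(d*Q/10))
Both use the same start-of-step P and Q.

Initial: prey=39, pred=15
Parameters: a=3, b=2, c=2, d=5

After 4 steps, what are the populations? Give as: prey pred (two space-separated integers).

Step 1: prey: 39+11-11=39; pred: 15+11-7=19
Step 2: prey: 39+11-14=36; pred: 19+14-9=24
Step 3: prey: 36+10-17=29; pred: 24+17-12=29
Step 4: prey: 29+8-16=21; pred: 29+16-14=31

Answer: 21 31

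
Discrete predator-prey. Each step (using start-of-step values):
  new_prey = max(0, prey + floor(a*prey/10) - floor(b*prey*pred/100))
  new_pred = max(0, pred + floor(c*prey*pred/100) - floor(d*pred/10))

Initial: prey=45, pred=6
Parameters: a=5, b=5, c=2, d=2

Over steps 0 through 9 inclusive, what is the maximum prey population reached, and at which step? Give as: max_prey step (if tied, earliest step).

Step 1: prey: 45+22-13=54; pred: 6+5-1=10
Step 2: prey: 54+27-27=54; pred: 10+10-2=18
Step 3: prey: 54+27-48=33; pred: 18+19-3=34
Step 4: prey: 33+16-56=0; pred: 34+22-6=50
Step 5: prey: 0+0-0=0; pred: 50+0-10=40
Step 6: prey: 0+0-0=0; pred: 40+0-8=32
Step 7: prey: 0+0-0=0; pred: 32+0-6=26
Step 8: prey: 0+0-0=0; pred: 26+0-5=21
Step 9: prey: 0+0-0=0; pred: 21+0-4=17
Max prey = 54 at step 1

Answer: 54 1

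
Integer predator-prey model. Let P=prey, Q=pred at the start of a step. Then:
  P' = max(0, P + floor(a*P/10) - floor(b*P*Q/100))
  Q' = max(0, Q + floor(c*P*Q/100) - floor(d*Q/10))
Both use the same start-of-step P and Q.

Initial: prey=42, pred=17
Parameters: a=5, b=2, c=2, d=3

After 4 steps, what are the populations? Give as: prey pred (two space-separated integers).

Answer: 2 95

Derivation:
Step 1: prey: 42+21-14=49; pred: 17+14-5=26
Step 2: prey: 49+24-25=48; pred: 26+25-7=44
Step 3: prey: 48+24-42=30; pred: 44+42-13=73
Step 4: prey: 30+15-43=2; pred: 73+43-21=95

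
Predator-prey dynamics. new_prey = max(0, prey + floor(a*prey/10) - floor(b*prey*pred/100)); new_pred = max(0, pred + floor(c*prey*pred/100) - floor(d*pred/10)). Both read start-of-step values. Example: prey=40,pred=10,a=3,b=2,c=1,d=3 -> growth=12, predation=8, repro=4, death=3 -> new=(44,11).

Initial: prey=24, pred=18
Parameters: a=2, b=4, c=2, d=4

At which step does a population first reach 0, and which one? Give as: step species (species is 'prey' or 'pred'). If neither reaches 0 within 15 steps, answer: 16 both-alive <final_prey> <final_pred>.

Answer: 16 both-alive 2 2

Derivation:
Step 1: prey: 24+4-17=11; pred: 18+8-7=19
Step 2: prey: 11+2-8=5; pred: 19+4-7=16
Step 3: prey: 5+1-3=3; pred: 16+1-6=11
Step 4: prey: 3+0-1=2; pred: 11+0-4=7
Step 5: prey: 2+0-0=2; pred: 7+0-2=5
Step 6: prey: 2+0-0=2; pred: 5+0-2=3
Step 7: prey: 2+0-0=2; pred: 3+0-1=2
Step 8: prey: 2+0-0=2; pred: 2+0-0=2
Steps 9-15: state stable at prey=2, pred=2 (no change)
No extinction within 15 steps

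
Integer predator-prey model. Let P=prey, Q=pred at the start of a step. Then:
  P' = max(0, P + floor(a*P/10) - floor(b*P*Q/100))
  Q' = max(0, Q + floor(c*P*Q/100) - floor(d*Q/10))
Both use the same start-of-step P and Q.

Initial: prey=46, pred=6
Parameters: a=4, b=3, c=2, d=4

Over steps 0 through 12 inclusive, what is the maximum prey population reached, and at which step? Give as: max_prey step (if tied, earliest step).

Answer: 63 2

Derivation:
Step 1: prey: 46+18-8=56; pred: 6+5-2=9
Step 2: prey: 56+22-15=63; pred: 9+10-3=16
Step 3: prey: 63+25-30=58; pred: 16+20-6=30
Step 4: prey: 58+23-52=29; pred: 30+34-12=52
Step 5: prey: 29+11-45=0; pred: 52+30-20=62
Step 6: prey: 0+0-0=0; pred: 62+0-24=38
Step 7: prey: 0+0-0=0; pred: 38+0-15=23
Step 8: prey: 0+0-0=0; pred: 23+0-9=14
Step 9: prey: 0+0-0=0; pred: 14+0-5=9
Step 10: prey: 0+0-0=0; pred: 9+0-3=6
Step 11: prey: 0+0-0=0; pred: 6+0-2=4
Step 12: prey: 0+0-0=0; pred: 4+0-1=3
Max prey = 63 at step 2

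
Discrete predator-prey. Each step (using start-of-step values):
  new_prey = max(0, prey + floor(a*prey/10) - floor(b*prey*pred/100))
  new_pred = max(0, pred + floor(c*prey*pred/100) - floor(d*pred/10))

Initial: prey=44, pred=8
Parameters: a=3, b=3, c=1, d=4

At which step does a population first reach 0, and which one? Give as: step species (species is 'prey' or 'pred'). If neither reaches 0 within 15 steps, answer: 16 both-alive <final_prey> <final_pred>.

Answer: 16 both-alive 26 7

Derivation:
Step 1: prey: 44+13-10=47; pred: 8+3-3=8
Step 2: prey: 47+14-11=50; pred: 8+3-3=8
Step 3: prey: 50+15-12=53; pred: 8+4-3=9
Step 4: prey: 53+15-14=54; pred: 9+4-3=10
Step 5: prey: 54+16-16=54; pred: 10+5-4=11
Step 6: prey: 54+16-17=53; pred: 11+5-4=12
Step 7: prey: 53+15-19=49; pred: 12+6-4=14
Step 8: prey: 49+14-20=43; pred: 14+6-5=15
Step 9: prey: 43+12-19=36; pred: 15+6-6=15
Step 10: prey: 36+10-16=30; pred: 15+5-6=14
Step 11: prey: 30+9-12=27; pred: 14+4-5=13
Step 12: prey: 27+8-10=25; pred: 13+3-5=11
Step 13: prey: 25+7-8=24; pred: 11+2-4=9
Step 14: prey: 24+7-6=25; pred: 9+2-3=8
Step 15: prey: 25+7-6=26; pred: 8+2-3=7
No extinction within 15 steps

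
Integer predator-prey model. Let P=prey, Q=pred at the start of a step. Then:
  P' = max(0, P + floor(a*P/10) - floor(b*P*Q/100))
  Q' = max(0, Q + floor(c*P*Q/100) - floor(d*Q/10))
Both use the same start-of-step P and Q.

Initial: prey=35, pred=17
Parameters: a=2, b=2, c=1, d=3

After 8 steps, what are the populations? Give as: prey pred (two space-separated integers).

Answer: 16 8

Derivation:
Step 1: prey: 35+7-11=31; pred: 17+5-5=17
Step 2: prey: 31+6-10=27; pred: 17+5-5=17
Step 3: prey: 27+5-9=23; pred: 17+4-5=16
Step 4: prey: 23+4-7=20; pred: 16+3-4=15
Step 5: prey: 20+4-6=18; pred: 15+3-4=14
Step 6: prey: 18+3-5=16; pred: 14+2-4=12
Step 7: prey: 16+3-3=16; pred: 12+1-3=10
Step 8: prey: 16+3-3=16; pred: 10+1-3=8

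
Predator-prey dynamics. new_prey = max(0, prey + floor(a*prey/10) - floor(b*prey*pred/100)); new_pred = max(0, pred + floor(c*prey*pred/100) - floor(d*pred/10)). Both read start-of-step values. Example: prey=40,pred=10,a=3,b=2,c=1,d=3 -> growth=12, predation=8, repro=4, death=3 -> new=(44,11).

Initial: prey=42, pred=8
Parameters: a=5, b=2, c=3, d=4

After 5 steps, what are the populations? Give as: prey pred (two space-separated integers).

Answer: 0 123

Derivation:
Step 1: prey: 42+21-6=57; pred: 8+10-3=15
Step 2: prey: 57+28-17=68; pred: 15+25-6=34
Step 3: prey: 68+34-46=56; pred: 34+69-13=90
Step 4: prey: 56+28-100=0; pred: 90+151-36=205
Step 5: prey: 0+0-0=0; pred: 205+0-82=123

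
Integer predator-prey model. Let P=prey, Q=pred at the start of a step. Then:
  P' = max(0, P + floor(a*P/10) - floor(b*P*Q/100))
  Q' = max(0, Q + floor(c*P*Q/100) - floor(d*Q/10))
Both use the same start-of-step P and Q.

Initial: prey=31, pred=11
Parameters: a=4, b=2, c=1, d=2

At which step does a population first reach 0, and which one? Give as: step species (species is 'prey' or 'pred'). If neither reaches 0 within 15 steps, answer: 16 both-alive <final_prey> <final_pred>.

Answer: 16 both-alive 1 13

Derivation:
Step 1: prey: 31+12-6=37; pred: 11+3-2=12
Step 2: prey: 37+14-8=43; pred: 12+4-2=14
Step 3: prey: 43+17-12=48; pred: 14+6-2=18
Step 4: prey: 48+19-17=50; pred: 18+8-3=23
Step 5: prey: 50+20-23=47; pred: 23+11-4=30
Step 6: prey: 47+18-28=37; pred: 30+14-6=38
Step 7: prey: 37+14-28=23; pred: 38+14-7=45
Step 8: prey: 23+9-20=12; pred: 45+10-9=46
Step 9: prey: 12+4-11=5; pred: 46+5-9=42
Step 10: prey: 5+2-4=3; pred: 42+2-8=36
Step 11: prey: 3+1-2=2; pred: 36+1-7=30
Step 12: prey: 2+0-1=1; pred: 30+0-6=24
Step 13: prey: 1+0-0=1; pred: 24+0-4=20
Step 14: prey: 1+0-0=1; pred: 20+0-4=16
Step 15: prey: 1+0-0=1; pred: 16+0-3=13
No extinction within 15 steps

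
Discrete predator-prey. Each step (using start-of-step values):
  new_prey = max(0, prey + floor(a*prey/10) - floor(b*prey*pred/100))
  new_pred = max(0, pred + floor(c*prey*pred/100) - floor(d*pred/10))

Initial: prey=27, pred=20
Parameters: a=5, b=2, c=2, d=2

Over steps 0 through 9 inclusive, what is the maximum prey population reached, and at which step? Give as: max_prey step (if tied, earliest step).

Step 1: prey: 27+13-10=30; pred: 20+10-4=26
Step 2: prey: 30+15-15=30; pred: 26+15-5=36
Step 3: prey: 30+15-21=24; pred: 36+21-7=50
Step 4: prey: 24+12-24=12; pred: 50+24-10=64
Step 5: prey: 12+6-15=3; pred: 64+15-12=67
Step 6: prey: 3+1-4=0; pred: 67+4-13=58
Step 7: prey: 0+0-0=0; pred: 58+0-11=47
Step 8: prey: 0+0-0=0; pred: 47+0-9=38
Step 9: prey: 0+0-0=0; pred: 38+0-7=31
Max prey = 30 at step 1

Answer: 30 1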